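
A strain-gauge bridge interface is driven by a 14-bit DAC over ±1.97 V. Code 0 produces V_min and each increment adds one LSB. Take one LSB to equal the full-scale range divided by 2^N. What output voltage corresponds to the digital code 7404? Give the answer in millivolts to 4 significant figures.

Span: 1.97 V − (-1.97 V) = 3.94 V. LSB = 3.94 V / 2^14.
Output = V_min + (7404/16384) × range = -1.97 + 0.451904 × 3.94 V
      = -1.97 + 1.78050 = -0.189497 V.

-189.5 mV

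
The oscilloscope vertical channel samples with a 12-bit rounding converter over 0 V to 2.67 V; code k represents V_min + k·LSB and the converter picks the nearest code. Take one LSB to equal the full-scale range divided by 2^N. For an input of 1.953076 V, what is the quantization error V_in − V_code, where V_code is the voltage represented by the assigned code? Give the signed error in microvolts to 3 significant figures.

+117 µV

Span = 2.67 V. LSB = 2.67 V / 2^12 ≈ 0.6519 mV.
Position in LSBs: (1.953076 − (0)) × 4096/2.67 = 2996.1795; rounding gives k = 2996.
V_code = V_min + k × range/2^12 = 0 + 2996 × 2.67/4096 = 1.952958984 V.
V_in − V_code = 1.953076 − (1.952958984) = +117 µV.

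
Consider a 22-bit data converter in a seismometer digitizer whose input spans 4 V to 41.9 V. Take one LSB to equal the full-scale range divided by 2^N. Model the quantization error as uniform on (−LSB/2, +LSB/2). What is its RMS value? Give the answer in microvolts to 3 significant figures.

2.61 µV

Span: 41.9 V − (4 V) = 37.9 V.
LSB = 37.9 V ÷ 2^22 = 37.9/4194304 V = 9.0361 µV.
RMS of a uniform error over width LSB is LSB/√12 = 2.61 µV.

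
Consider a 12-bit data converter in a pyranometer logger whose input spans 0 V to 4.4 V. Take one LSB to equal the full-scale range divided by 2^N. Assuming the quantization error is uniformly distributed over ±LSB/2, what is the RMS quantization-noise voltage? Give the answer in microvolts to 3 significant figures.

Full-scale range = 4.4 V.
LSB = 4.4 V ÷ 2^12 = 4.4/4096 V = 1.0742 mV.
For a uniform distribution on [−LSB/2, +LSB/2], V_rms = LSB/√12 = 1.0742 mV/3.4641 = 310 µV.

310 µV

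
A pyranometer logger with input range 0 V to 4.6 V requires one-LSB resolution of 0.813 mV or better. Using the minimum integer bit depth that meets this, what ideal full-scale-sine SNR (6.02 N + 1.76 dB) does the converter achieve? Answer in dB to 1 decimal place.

Full-scale range = 4.6 V.
Required number of levels: 4.6/0.813 mV = 5658.1; smallest N with 2^N ≥ that is 13.
6.02(13) + 1.76 = 80.02 dB.

80.0 dB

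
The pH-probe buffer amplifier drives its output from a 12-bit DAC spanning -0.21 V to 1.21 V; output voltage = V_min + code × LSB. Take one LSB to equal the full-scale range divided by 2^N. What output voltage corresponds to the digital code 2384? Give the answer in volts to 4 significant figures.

Range = 1.21 − (-0.21) = 1.42 V. LSB = 1.42 V / 2^12.
Output = V_min + (2384/4096) × range = -0.21 + 0.582031 × 1.42 V
      = -0.21 V + 0.826484 V = 0.616484 V.

0.6165 V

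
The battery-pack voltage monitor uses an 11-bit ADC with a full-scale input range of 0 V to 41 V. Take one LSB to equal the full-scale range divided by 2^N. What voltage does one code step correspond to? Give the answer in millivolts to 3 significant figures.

V_FS = 41 V.
2^11 = 2048 levels.
One LSB is 41 V / 2048 = 20.0 mV.

20.0 mV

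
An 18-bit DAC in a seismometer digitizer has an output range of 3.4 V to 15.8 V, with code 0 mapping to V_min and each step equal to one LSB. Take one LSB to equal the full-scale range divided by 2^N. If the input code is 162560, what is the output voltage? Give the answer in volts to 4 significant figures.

11.09 V

Full-scale range = 15.8 V − (3.4 V) = 12.4 V. LSB = 12.4 V / 2^18.
V_out = V_min + code × LSB = 3.4 V + 162560 × 12.4 V / 262144
      = 3.4 V + 7.68945 V = 11.0895 V.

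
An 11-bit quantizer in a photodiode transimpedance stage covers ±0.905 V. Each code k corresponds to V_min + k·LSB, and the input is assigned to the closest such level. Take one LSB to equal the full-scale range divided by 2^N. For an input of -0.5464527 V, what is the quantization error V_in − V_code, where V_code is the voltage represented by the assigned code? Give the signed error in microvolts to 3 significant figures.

−271 µV

Span: 0.905 V − (-0.905 V) = 1.81 V. LSB = 1.81 V / 2^11 ≈ 0.8838 mV.
(-0.5464527 − (-0.905)) / LSB = 0.3585473 × 2048/1.81 = 405.6933. Nearest integer: k = 406.
V_code = V_min + k × range/2^11 = -0.905 + 406 × 1.81/2048 = -0.5461816406 V.
Error = V_in − V_code = -0.5464527 − (-0.5461816406) = −271 µV.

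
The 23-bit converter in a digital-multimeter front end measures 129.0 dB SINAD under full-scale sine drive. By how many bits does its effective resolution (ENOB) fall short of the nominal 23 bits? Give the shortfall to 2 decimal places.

1.86 bits

Effective bits = (129.0 − 1.76)/6.02 = 21.1362.
23 − 21.1362 = 1.86 bits below nominal.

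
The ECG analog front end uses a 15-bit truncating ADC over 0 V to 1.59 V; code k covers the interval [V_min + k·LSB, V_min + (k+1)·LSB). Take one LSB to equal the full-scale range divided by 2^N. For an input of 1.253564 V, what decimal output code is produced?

25834

Range is 1.59 V. LSB = 1.59 V / 2^15 ≈ 48.52 µV.
code = ⌊(V_in − V_min)/LSB⌋ = ⌊(V_in − V_min) × 2^15 / range⌋
     = ⌊(1.253564 − (0)) × 32768 / 1.59⌋ = ⌊1.253564 × 32768/1.59⌋
     = ⌊25834.456⌋ = 25834.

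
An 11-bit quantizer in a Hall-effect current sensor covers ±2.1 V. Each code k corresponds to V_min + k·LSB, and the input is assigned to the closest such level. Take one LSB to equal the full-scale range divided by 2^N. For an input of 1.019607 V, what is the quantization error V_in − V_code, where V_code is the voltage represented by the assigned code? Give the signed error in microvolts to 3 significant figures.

+369 µV

Range = 2.1 − (-2.1) = 4.2 V. LSB = 4.2 V / 2^11 ≈ 2.051 mV.
(1.019607 − (-2.1)) / LSB = 3.119607 × 2048/4.2 = 1521.1798. Nearest integer: k = 1521.
V_code = -2.1 + (1521/2048) × 4.2 = 1.019238281 V.
V_in − V_code = 1.019607 − (1.019238281) = +369 µV.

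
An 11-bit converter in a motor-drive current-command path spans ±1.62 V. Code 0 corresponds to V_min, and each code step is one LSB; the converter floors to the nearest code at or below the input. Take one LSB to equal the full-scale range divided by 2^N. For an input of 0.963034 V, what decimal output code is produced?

The full-scale span is 1.62 − (-1.62) = 3.24 V. LSB = 3.24 V / 2^11 ≈ 1.582 mV.
code = ⌊(V_in − V_min)/LSB⌋ = ⌊(V_in − V_min) × 2^11 / range⌋
     = ⌊(0.963034 − (-1.62)) × 2048 / 3.24⌋ = ⌊2.583034 × 2048/3.24⌋
     = ⌊1632.733⌋ = 1632.

1632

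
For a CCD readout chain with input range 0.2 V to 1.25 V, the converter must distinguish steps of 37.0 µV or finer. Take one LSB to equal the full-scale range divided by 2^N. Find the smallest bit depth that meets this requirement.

15 bits

Span: 1.25 V − (0.2 V) = 1.05 V.
Required number of levels: 1.05/37.0 µV = 28378; smallest N with 2^N ≥ that is 15.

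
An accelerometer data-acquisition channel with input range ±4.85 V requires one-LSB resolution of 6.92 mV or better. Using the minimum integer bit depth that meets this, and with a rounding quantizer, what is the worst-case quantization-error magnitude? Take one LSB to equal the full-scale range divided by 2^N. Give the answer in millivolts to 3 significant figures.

2.37 mV

Range = 4.85 − (-4.85) = 9.7 V.
9.7 V / 6.92 mV = 1402. Since 2^10 = 1024 and 2^11 = 2048, N = 11.
Step size = 9.7/2048 V = 4.7363 mV.
Max error for round-to-nearest is LSB/2 = 2.37 mV.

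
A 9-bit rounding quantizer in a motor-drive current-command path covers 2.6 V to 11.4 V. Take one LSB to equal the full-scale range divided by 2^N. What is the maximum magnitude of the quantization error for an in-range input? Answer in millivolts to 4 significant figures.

8.594 mV

The full-scale span is 11.4 − (2.6) = 8.8 V.
One LSB is 8.8 V / 512 = 17.1875 mV.
A rounding quantizer has |error| ≤ LSB/2 = 8.594 mV.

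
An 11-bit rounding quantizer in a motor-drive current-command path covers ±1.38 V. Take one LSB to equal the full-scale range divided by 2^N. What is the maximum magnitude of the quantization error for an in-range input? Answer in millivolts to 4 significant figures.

0.6738 mV

Range = 1.38 − (-1.38) = 2.76 V.
LSB = 2.76 V ÷ 2^11 = 2.76/2048 V = 1.34766 mV.
|e|_max = LSB/2 = 0.6738 mV.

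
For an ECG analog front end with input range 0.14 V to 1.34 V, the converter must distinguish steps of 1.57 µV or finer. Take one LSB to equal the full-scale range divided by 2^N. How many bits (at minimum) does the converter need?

20 bits

Range = 1.34 − (0.14) = 1.2 V.
Need 2^N ≥ 1.2 V / 1.57 µV = 764300 → N_min = 20.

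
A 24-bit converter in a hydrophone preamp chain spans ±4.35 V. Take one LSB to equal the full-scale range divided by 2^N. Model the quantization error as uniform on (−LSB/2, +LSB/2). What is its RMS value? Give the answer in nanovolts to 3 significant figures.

Span: 4.35 V − (-4.35 V) = 8.7 V.
LSB = 8.7 V ÷ 2^24 = 8.7/16777216 V = 0.51856 µV.
For a uniform distribution on [−LSB/2, +LSB/2], V_rms = LSB/√12 = 0.51856 µV/3.4641 = 150 nV.

150 nV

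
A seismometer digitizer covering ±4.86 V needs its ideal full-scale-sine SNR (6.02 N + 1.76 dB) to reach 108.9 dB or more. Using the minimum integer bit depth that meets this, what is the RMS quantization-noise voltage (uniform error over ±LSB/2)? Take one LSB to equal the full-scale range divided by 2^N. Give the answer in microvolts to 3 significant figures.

10.7 µV

The full-scale span is 4.86 − (-4.86) = 9.72 V.
Required N = ⌈(108.9 − 1.76)/6.02⌉ = ⌈17.797⌉ = 18.
Step size = 9.72/262144 V = 37.079 µV.
σ_q = LSB/√12 = 37.079 µV/3.4641 = 10.7 µV.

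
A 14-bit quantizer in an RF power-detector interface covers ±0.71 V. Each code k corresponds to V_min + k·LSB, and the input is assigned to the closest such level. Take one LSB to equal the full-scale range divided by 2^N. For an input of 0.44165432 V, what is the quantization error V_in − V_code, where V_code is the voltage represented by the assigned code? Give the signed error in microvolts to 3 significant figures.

Range = 0.71 − (-0.71) = 1.42 V. LSB = 1.42 V / 2^14 ≈ 86.67 µV.
(V_in − V_min)/LSB = (0.44165432 − (-0.71)) × 16384/1.42 = 13287.8200 → nearest code k = 13288.
V_code = V_min + k × range/2^14 = -0.71 + 13288 × 1.42/16384 = 0.44166992188 V.
e = 0.44165432 − (0.44166992188) = −15.6 µV.

−15.6 µV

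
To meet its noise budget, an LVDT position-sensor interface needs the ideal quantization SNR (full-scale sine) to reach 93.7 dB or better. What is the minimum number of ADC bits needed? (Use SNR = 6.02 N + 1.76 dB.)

6.02 N + 1.76 ≥ 93.7 gives N ≥ 15.272, so the minimum integer is 16.

16 bits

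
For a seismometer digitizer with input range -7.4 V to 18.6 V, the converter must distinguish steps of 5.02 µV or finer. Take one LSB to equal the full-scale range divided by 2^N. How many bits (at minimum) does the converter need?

Range = 18.6 − (-7.4) = 26 V.
26 V / 5.02 µV = 5.179e6. Since 2^22 = 4194304 and 2^23 = 8388608, N = 23.

23 bits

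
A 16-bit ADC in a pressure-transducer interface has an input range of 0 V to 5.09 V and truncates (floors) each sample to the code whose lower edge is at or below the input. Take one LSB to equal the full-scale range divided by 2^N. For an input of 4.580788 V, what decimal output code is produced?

V_FS = 5.09 V. LSB = 5.09 V / 2^16 ≈ 77.67 µV.
code = ⌊(V_in − V_min)/LSB⌋ = ⌊(V_in − V_min) × 2^16 / range⌋
     = ⌊(4.580788 − (0)) × 65536 / 5.09⌋ = ⌊4.580788 × 65536/5.09⌋
     = ⌊58979.670⌋ = 58979.

58979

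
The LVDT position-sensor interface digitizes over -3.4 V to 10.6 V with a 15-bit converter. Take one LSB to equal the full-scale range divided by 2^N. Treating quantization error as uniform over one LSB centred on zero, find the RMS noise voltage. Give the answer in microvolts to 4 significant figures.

123.3 µV

Range = 10.6 − (-3.4) = 14 V.
One LSB is 14 V / 32768 = 427.246 µV.
RMS of a uniform error over width LSB is LSB/√12 = 123.3 µV.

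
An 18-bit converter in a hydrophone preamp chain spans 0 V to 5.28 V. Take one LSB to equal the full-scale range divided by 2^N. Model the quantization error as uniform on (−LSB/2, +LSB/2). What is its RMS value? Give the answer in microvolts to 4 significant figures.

Full-scale range = 5.28 V.
LSB = 5.28 V / 2^18 = 20.1416 µV.
For a uniform distribution on [−LSB/2, +LSB/2], V_rms = LSB/√12 = 20.1416 µV/3.4641 = 5.814 µV.

5.814 µV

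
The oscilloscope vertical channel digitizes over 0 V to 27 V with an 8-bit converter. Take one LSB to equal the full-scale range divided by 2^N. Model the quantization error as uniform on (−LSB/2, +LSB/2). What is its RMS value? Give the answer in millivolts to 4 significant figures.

30.45 mV

Range is 27 V.
Step size = 27/256 V = 105.469 mV.
V_rms = LSB/√12 = 105.469 mV / √12 = 30.45 mV.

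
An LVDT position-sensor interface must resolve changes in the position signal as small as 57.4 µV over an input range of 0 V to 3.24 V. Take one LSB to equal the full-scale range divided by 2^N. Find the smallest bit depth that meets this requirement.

Full-scale range = 3.24 V.
Need 2^N ≥ 3.24 V / 57.4 µV = 56450 → N_min = 16.

16 bits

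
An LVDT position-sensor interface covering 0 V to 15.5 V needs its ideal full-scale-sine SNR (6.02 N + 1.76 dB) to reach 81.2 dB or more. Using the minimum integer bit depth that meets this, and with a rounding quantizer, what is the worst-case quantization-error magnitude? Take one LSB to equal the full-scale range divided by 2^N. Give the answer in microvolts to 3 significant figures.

V_FS = 15.5 V.
6.02 N + 1.76 ≥ 81.2 gives N ≥ 13.196, so the minimum integer is 14.
LSB = 15.5 V / 2^14 = 0.94604 mV.
Max error for round-to-nearest is LSB/2 = 473 µV.

473 µV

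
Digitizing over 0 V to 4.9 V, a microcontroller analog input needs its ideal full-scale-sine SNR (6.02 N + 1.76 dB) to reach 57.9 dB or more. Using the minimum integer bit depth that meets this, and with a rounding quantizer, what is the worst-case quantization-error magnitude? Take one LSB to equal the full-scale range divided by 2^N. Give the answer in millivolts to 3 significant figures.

Full-scale range = 4.9 V.
Required N = ⌈(57.9 − 1.76)/6.02⌉ = ⌈9.326⌉ = 10.
LSB = 4.9 V / 2^10 = 4.7852 mV.
|e|_max = LSB/2 = 2.39 mV.

2.39 mV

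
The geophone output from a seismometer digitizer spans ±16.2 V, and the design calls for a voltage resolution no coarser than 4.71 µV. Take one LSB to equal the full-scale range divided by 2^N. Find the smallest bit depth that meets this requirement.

23 bits

Range = 16.2 − (-16.2) = 32.4 V.
Levels needed ≥ 32.4/4.71 µV = 6.879e6. 2^23 = 8388608 suffices, so N_min = 23.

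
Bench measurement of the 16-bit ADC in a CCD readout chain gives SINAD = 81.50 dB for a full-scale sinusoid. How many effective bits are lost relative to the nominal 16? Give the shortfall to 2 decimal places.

2.75 bits

N_eff = (81.50 − 1.76)/6.02 = 13.2458 bits.
16 − 13.2458 = 2.75 bits below nominal.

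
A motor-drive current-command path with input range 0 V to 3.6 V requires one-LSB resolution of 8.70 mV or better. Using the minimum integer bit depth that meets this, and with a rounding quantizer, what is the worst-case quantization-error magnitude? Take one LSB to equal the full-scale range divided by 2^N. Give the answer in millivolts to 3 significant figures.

3.52 mV

Full-scale range = 3.6 V.
Need 2^N ≥ 3.6 V / 8.70 mV = 413.8 → N_min = 9.
LSB = 3.6 V / 2^9 = 7.0313 mV.
|e|_max = LSB/2 = 3.52 mV.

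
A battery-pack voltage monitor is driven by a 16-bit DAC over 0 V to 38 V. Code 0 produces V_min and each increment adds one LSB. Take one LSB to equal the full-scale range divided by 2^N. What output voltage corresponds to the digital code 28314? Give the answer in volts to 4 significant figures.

16.42 V

Range is 38 V. LSB = 38 V / 2^16.
V_out = 0 + 28314 × (38/65536) V
      = 0 V + 16.4174 V = 16.4174 V.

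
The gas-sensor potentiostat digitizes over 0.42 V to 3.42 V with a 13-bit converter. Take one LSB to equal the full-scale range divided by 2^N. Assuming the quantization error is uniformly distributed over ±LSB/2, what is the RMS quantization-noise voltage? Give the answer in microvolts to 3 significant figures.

106 µV

Range = 3.42 − (0.42) = 3 V.
Step size = 3/8192 V = 366.21 µV.
σ_q = LSB/√12 = 366.21 µV/3.4641 = 106 µV.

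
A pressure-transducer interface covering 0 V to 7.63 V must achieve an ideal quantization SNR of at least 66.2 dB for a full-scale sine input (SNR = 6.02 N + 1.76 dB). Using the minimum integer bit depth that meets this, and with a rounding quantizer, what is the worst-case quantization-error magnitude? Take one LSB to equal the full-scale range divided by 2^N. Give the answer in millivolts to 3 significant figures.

1.86 mV

Full-scale range = 7.63 V.
N ≥ (66.2 − 1.76)/6.02 = 10.704 → N_min = 11.
Step size = 7.63/2048 V = 3.7256 mV.
Max error for round-to-nearest is LSB/2 = 1.86 mV.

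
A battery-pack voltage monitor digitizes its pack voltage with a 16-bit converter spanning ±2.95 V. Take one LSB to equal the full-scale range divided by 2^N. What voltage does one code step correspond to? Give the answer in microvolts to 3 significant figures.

Range = 2.95 − (-2.95) = 5.9 V.
There are 2^16 = 65536 steps.
LSB = 5.9 V / 2^16 = 90.0 µV.

90.0 µV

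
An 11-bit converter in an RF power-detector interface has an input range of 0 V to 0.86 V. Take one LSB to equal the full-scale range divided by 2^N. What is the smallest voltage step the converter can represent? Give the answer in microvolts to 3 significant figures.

V_FS = 0.86 V.
2^11 = 2048 levels.
LSB = 0.86 V / 2^11 = 420 µV.

420 µV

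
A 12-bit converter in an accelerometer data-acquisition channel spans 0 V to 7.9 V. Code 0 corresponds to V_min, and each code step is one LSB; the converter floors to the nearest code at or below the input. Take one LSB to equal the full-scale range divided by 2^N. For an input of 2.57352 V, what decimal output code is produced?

1334

Range is 7.9 V. LSB = 7.9 V / 2^12 ≈ 1.929 mV.
V_in − V_min = 2.57352 − (0) = 2.57352 V.
Divide by LSB: 2.57352 × 4096/7.9 = 1334.3213.
Truncating gives code 1334.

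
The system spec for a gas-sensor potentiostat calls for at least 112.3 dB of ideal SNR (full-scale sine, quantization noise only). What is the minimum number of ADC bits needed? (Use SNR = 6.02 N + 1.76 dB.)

N ≥ (112.3 − 1.76)/6.02 = 18.362 → N_min = 19.

19 bits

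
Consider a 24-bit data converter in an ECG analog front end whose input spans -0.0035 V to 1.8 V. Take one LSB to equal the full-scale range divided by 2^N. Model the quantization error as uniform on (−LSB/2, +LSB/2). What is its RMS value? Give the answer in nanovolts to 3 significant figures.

31.0 nV

Full-scale range = 1.8 V − (-0.0035 V) = 1.8035 V.
Step size = 1.8035/16777216 V = 107.50 nV.
For a uniform distribution on [−LSB/2, +LSB/2], V_rms = LSB/√12 = 107.50 nV/3.4641 = 31.0 nV.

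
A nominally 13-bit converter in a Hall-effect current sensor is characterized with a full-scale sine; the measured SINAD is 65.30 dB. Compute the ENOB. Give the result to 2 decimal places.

(65.30 − 1.76) / 6.02 = 63.54/6.02 = 10.5548 effective bits.

10.55 bits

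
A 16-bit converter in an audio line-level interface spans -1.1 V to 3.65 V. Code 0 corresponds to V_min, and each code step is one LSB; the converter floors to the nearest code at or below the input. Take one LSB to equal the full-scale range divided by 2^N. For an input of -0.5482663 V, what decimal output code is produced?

7612

Range = 3.65 − (-1.1) = 4.75 V. LSB = 4.75 V / 2^16 ≈ 72.48 µV.
V_in − V_min = -0.5482663 − (-1.1) = 0.5517337 V.
Divide by LSB: 0.5517337 × 65536/4.75 = 7612.2989.
Truncating gives code 7612.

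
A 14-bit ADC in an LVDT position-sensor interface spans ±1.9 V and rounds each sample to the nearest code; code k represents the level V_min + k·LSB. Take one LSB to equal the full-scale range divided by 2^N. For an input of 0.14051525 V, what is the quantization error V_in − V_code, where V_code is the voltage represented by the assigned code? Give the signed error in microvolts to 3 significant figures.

−36.5 µV

The full-scale span is 1.9 − (-1.9) = 3.8 V. LSB = 3.8 V / 2^14 ≈ 231.9 µV.
Position in LSBs: (0.14051525 − (-1.9)) × 16384/3.8 = 8797.8426; rounding gives k = 8798.
V_code = -1.9 + (8798/16384) × 3.8 = 0.14055175781 V.
e = 0.14051525 − (0.14055175781) = −36.5 µV.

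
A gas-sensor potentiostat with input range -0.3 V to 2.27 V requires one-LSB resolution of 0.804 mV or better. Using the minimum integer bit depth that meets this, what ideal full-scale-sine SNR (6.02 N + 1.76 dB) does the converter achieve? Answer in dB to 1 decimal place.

74.0 dB

Range = 2.27 − (-0.3) = 2.57 V.
Need 2^N ≥ 2.57 V / 0.804 mV = 3197 → N_min = 12.
SNR = 6.02 × 12 + 1.76 = 74.00 dB.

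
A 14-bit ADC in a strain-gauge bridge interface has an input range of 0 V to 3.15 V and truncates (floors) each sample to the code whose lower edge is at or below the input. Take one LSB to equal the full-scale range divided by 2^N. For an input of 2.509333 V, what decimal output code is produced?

Span = 3.15 V. LSB = 3.15 V / 2^14 ≈ 192.3 µV.
code = ⌊(V_in − V_min)/LSB⌋ = ⌊(V_in − V_min) × 2^14 / range⌋
     = ⌊(2.509333 − (0)) × 16384 / 3.15⌋ = ⌊2.509333 × 16384/3.15⌋
     = ⌊13051.718⌋ = 13051.

13051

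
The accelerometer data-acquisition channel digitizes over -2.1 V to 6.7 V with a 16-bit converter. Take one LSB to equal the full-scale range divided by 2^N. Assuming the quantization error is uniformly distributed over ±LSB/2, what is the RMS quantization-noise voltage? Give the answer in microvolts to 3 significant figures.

38.8 µV

The full-scale span is 6.7 − (-2.1) = 8.8 V.
LSB = 8.8 V / 2^16 = 134.28 µV.
For a uniform distribution on [−LSB/2, +LSB/2], V_rms = LSB/√12 = 134.28 µV/3.4641 = 38.8 µV.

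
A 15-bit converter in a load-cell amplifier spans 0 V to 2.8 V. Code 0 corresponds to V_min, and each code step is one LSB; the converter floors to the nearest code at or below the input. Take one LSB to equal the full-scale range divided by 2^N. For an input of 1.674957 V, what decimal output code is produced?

19601

V_FS = 2.8 V. LSB = 2.8 V / 2^15 ≈ 85.45 µV.
code = ⌊(V_in − V_min)/LSB⌋ = ⌊(V_in − V_min) × 2^15 / range⌋
     = ⌊(1.674957 − (0)) × 32768 / 2.8⌋ = ⌊1.674957 × 32768/2.8⌋
     = ⌊19601.782⌋ = 19601.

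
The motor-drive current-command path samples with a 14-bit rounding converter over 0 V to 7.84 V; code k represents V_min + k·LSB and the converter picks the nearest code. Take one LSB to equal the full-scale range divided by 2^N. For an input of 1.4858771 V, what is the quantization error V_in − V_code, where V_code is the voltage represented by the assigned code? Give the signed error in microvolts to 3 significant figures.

+86.1 µV

Full-scale range = 7.84 V. LSB = 7.84 V / 2^14 ≈ 478.5 µV.
(1.4858771 − (0)) / LSB = 1.4858771 × 16384/7.84 = 3105.1799. Nearest integer: k = 3105.
V_code = V_min + k × range/2^14 = 0 + 3105 × 7.84/16384 = 1.4857910156 V.
V_in − V_code = 1.4858771 − (1.4857910156) = +86.1 µV.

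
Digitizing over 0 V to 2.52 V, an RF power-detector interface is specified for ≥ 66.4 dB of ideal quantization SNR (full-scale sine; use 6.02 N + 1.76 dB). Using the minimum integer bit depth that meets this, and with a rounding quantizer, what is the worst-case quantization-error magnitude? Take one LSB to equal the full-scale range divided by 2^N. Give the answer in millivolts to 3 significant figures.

0.615 mV

Range is 2.52 V.
N ≥ (66.4 − 1.76)/6.02 = 10.738 → N_min = 11.
LSB = 2.52 V / 2^11 = 1.2305 mV.
Max error for round-to-nearest is LSB/2 = 0.615 mV.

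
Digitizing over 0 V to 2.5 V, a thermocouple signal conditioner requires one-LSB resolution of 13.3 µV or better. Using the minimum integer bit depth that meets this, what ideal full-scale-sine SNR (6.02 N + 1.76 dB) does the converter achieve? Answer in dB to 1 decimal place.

110.1 dB

Range is 2.5 V.
Required number of levels: 2.5/13.3 µV = 187970; smallest N with 2^N ≥ that is 18.
Ideal SNR at N = 18: 6.02·18 + 1.76 = 110.1 dB.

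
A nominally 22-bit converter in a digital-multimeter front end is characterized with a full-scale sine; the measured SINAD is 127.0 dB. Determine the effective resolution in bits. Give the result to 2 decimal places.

ENOB = (SINAD − 1.76) / 6.02 = (127.0 − 1.76) / 6.02 = 125.24 / 6.02 = 20.8040.

20.80 bits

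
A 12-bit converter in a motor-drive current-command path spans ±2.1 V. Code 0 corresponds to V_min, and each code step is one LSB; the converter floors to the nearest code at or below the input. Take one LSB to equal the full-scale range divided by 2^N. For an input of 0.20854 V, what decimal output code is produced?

Range = 2.1 − (-2.1) = 4.2 V. LSB = 4.2 V / 2^12 ≈ 1.025 mV.
code = ⌊(V_in − V_min)/LSB⌋ = ⌊(V_in − V_min) × 2^12 / range⌋
     = ⌊(0.20854 − (-2.1)) × 4096 / 4.2⌋ = ⌊2.30854 × 4096/4.2⌋
     = ⌊2251.376⌋ = 2251.

2251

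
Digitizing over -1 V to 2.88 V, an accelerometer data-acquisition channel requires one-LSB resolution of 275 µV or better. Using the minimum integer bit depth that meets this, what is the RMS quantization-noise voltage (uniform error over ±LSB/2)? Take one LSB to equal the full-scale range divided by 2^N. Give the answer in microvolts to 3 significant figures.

The full-scale span is 2.88 − (-1) = 3.88 V.
Need 2^N ≥ 3.88 V / 275 µV = 14110 → N_min = 14.
LSB = 3.88 V / 2^14 = 236.82 µV.
V_rms = LSB/√12 = 68.4 µV.

68.4 µV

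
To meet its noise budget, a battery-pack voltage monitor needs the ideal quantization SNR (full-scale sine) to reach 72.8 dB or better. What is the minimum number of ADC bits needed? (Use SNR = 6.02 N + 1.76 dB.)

12 bits

Solving 6.02 N ≥ 72.8 − 1.76: N ≥ 11.801. Round up → N = 12.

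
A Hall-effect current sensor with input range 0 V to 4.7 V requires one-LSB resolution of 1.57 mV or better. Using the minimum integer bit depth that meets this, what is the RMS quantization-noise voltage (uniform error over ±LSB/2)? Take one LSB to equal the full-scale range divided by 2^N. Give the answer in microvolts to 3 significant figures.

Full-scale range = 4.7 V.
Required number of levels: 4.7/1.57 mV = 2993.6; smallest N with 2^N ≥ that is 12.
LSB = 4.7 V ÷ 2^12 = 4.7/4096 V = 1.1475 mV.
σ_q = LSB/√12 = 1.1475 mV/3.4641 = 331 µV.

331 µV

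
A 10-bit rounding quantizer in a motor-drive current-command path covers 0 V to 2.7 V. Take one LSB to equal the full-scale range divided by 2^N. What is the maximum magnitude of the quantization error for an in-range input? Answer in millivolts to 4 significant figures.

V_FS = 2.7 V.
Step size = 2.7/1024 V = 2.63672 mV.
Worst-case error for round-to-nearest is half an LSB: 1.318 mV.

1.318 mV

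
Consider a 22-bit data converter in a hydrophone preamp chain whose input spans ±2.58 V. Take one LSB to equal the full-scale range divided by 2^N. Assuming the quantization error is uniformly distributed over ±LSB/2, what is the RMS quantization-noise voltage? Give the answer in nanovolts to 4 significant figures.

Span: 2.58 V − (-2.58 V) = 5.16 V.
LSB = 5.16 V ÷ 2^22 = 5.16/4194304 V = 1.23024 µV.
σ_q = LSB/√12 = 1.23024 µV/3.4641 = 355.1 nV.

355.1 nV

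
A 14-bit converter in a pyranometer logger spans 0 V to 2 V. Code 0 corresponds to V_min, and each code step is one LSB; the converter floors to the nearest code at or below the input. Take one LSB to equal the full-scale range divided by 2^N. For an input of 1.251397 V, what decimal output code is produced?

Full-scale range = 2 V. LSB = 2 V / 2^14 ≈ 122.1 µV.
(V_in − V_min) × 2^14/range = (1.251397 − (0)) × 16384/2 = 10251.444.
Floor → code = 10251.

10251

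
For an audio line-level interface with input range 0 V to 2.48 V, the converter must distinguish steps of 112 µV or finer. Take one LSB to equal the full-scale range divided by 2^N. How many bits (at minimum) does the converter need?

15 bits

Range is 2.48 V.
Levels needed ≥ 2.48/112 µV = 22140. 2^15 = 32768 suffices, so N_min = 15.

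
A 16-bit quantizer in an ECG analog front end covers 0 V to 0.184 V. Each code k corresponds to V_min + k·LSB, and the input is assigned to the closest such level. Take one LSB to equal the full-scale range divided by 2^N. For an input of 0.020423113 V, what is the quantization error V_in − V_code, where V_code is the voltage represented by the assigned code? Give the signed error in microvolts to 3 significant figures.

V_FS = 0.184 V. LSB = 0.184 V / 2^16 ≈ 2.808 µV.
Position in LSBs: (0.020423113 − (0)) × 65536/0.184 = 7274.1801; rounding gives k = 7274.
V_code = 0 + (7274/65536) × 0.184 = 0.020422607422 V.
e = 0.020423113 − (0.020422607422) = +0.506 µV.

+0.506 µV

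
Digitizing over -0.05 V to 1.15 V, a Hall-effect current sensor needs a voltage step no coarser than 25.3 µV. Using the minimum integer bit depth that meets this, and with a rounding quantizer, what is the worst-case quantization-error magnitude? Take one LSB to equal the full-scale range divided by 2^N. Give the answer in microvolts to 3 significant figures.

Range = 1.15 − (-0.05) = 1.2 V.
1.2 V / 25.3 µV = 47430. Since 2^15 = 32768 and 2^16 = 65536, N = 16.
LSB = 1.2 V / 2^16 = 18.311 µV.
Max error for round-to-nearest is LSB/2 = 9.16 µV.

9.16 µV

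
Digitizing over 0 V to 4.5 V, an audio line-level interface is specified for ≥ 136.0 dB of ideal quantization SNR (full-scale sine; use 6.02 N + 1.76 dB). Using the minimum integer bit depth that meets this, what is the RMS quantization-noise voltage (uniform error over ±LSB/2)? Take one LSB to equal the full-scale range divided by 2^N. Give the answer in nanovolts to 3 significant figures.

Full-scale range = 4.5 V.
Solving 6.02 N ≥ 136.0 − 1.76: N ≥ 22.299. Round up → N = 23.
LSB = 4.5 V ÷ 2^23 = 4.5/8388608 V = 0.53644 µV.
RMS noise = LSB/√12 = 155 nV.

155 nV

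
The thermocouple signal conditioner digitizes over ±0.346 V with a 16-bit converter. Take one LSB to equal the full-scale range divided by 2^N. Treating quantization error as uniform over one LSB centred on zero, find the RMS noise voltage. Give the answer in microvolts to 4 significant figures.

3.048 µV

Span: 0.346 V − (-0.346 V) = 0.692 V.
One LSB is 0.692 V / 65536 = 10.5591 µV.
σ_q = LSB/√12 = 10.5591 µV/3.4641 = 3.048 µV.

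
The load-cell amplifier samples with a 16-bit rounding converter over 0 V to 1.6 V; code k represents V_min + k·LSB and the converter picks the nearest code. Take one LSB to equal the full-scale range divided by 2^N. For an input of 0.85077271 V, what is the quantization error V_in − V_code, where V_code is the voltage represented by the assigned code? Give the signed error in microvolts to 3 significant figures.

Full-scale range = 1.6 V. LSB = 1.6 V / 2^16 ≈ 24.41 µV.
(V_in − V_min)/LSB = (0.85077271 − (0)) × 65536/1.6 = 34847.6502 → nearest code k = 34848.
Reconstructed level: 0 + 34848 × 1.6/65536 V = 0.85078125000 V.
Error = V_in − V_code = 0.85077271 − (0.85078125000) = −8.54 µV.

−8.54 µV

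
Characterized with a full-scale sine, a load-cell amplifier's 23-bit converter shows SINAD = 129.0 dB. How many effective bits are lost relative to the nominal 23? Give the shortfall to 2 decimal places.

Effective bits = (129.0 − 1.76)/6.02 = 21.1362.
23 − 21.1362 = 1.86 bits below nominal.

1.86 bits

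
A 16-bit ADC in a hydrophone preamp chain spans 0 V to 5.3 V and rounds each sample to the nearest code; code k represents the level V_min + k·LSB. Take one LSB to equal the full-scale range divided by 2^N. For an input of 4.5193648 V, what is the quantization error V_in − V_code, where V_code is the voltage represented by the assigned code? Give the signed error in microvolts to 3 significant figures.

Span = 5.3 V. LSB = 5.3 V / 2^16 ≈ 80.87 µV.
(V_in − V_min)/LSB = (4.5193648 − (0)) × 65536/5.3 = 55883.2248 → nearest code k = 55883.
V_code = 0 + (55883/65536) × 5.3 = 4.5193466187 V.
Error = V_in − V_code = 4.5193648 − (4.5193466187) = +18.2 µV.

+18.2 µV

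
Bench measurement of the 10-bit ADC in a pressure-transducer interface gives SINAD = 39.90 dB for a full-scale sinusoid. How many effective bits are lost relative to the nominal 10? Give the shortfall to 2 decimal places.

N_eff = (39.90 − 1.76)/6.02 = 6.3355 bits.
10 − 6.3355 = 3.66 bits below nominal.

3.66 bits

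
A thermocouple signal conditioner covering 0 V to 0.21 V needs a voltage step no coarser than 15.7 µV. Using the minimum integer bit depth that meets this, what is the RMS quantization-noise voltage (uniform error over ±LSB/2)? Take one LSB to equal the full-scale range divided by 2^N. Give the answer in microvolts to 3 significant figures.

3.70 µV

V_FS = 0.21 V.
0.21 V / 15.7 µV = 13380. Since 2^13 = 8192 and 2^14 = 16384, N = 14.
LSB = 0.21 V ÷ 2^14 = 0.21/16384 V = 12.817 µV.
σ_q = LSB/√12 = 12.817 µV/3.4641 = 3.70 µV.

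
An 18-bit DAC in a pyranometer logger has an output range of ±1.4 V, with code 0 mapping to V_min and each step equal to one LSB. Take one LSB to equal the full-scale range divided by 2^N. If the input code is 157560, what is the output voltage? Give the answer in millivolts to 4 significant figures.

282.9 mV

Span: 1.4 V − (-1.4 V) = 2.8 V. LSB = 2.8 V / 2^18.
Output = V_min + (157560/262144) × range = -1.4 + 0.601044 × 2.8 V
      = -1.4 V + 1.68292 V = 0.282922 V.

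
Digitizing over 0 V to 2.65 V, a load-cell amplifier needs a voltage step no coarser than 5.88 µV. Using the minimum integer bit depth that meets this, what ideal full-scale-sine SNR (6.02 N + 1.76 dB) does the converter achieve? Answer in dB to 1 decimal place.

116.1 dB

Range is 2.65 V.
Need 2^N ≥ 2.65 V / 5.88 µV = 450700 → N_min = 19.
SNR = 6.02 × 19 + 1.76 = 116.14 dB.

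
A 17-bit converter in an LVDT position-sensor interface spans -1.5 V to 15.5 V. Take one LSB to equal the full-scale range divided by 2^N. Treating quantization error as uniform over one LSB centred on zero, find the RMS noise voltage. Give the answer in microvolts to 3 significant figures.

Range = 15.5 − (-1.5) = 17 V.
LSB = 17 V / 2^17 = 129.70 µV.
V_rms = LSB/√12 = 129.70 µV / √12 = 37.4 µV.

37.4 µV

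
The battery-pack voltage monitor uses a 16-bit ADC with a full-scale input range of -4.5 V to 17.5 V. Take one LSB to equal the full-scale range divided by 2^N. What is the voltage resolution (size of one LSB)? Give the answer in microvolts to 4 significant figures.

335.7 µV

Span: 17.5 V − (-4.5 V) = 22 V.
2^16 = 65536 levels.
Step size = 22/65536 V = 335.7 µV.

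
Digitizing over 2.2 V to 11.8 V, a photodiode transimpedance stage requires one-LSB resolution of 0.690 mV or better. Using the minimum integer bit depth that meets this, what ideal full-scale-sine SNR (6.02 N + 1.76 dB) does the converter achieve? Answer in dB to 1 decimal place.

86.0 dB

Range = 11.8 − (2.2) = 9.6 V.
Required number of levels: 9.6/0.690 mV = 13913; smallest N with 2^N ≥ that is 14.
Ideal SNR at N = 14: 6.02·14 + 1.76 = 86.0 dB.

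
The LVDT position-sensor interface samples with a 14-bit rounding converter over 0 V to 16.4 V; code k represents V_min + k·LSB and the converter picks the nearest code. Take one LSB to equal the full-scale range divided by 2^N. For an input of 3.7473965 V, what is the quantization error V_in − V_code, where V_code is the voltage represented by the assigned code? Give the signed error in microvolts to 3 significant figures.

Span = 16.4 V. LSB = 16.4 V / 2^14 ≈ 1.001 mV.
(V_in − V_min)/LSB = (3.7473965 − (0)) × 16384/16.4 = 3743.7405 → nearest code k = 3744.
Reconstructed level: 0 + 3744 × 16.4/16384 V = 3.7476562500 V.
e = 3.7473965 − (3.7476562500) = −260 µV.

−260 µV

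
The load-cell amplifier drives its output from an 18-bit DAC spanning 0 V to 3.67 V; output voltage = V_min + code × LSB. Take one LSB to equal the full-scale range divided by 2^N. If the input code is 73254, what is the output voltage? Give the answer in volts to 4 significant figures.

Full-scale range = 3.67 V. LSB = 3.67 V / 2^18.
V_out = 0 + 73254 × (3.67/262144) V
      = 0 + 1.02555 = 1.02555 V.

1.026 V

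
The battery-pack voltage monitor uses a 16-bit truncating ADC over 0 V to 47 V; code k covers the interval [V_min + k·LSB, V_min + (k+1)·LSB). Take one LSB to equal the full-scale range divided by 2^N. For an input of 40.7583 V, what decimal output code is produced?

56832

Full-scale range = 47 V. LSB = 47 V / 2^16 ≈ 0.7172 mV.
(V_in − V_min) × 2^16/range = (40.7583 − (0)) × 65536/47 = 56832.680.
Floor → code = 56832.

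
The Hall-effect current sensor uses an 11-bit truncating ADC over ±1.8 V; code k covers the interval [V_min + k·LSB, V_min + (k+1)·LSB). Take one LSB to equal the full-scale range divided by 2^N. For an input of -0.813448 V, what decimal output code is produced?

The full-scale span is 1.8 − (-1.8) = 3.6 V. LSB = 3.6 V / 2^11 ≈ 1.758 mV.
(V_in − V_min) × 2^11/range = (-0.813448 − (-1.8)) × 2048/3.6 = 561.238.
Floor → code = 561.

561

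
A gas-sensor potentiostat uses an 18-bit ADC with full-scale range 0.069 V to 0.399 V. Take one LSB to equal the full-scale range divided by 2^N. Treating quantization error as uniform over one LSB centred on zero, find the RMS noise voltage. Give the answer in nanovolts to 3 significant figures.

Full-scale range = 0.399 V − (0.069 V) = 0.33 V.
LSB = 0.33 V ÷ 2^18 = 0.33/262144 V = 1.2589 µV.
For a uniform distribution on [−LSB/2, +LSB/2], V_rms = LSB/√12 = 1.2589 µV/3.4641 = 363 nV.

363 nV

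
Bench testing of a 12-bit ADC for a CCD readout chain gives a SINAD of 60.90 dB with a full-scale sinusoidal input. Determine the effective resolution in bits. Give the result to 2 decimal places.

ENOB = (60.90 − 1.76)/6.02 = 9.8239 bits.

9.82 bits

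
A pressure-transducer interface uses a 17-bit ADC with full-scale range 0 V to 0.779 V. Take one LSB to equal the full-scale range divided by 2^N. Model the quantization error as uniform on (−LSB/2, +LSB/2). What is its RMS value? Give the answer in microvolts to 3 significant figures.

1.72 µV

Span = 0.779 V.
Step size = 0.779/131072 V = 5.9433 µV.
For a uniform distribution on [−LSB/2, +LSB/2], V_rms = LSB/√12 = 5.9433 µV/3.4641 = 1.72 µV.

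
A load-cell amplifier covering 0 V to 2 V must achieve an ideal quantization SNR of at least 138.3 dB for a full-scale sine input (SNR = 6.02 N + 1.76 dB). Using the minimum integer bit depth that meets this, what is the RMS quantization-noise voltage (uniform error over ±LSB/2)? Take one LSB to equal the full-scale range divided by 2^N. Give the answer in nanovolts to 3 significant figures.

Span = 2 V.
N ≥ (138.3 − 1.76)/6.02 = 22.681 → N_min = 23.
LSB = 2 V ÷ 2^23 = 2/8388608 V = 238.42 nV.
RMS noise = LSB/√12 = 68.8 nV.

68.8 nV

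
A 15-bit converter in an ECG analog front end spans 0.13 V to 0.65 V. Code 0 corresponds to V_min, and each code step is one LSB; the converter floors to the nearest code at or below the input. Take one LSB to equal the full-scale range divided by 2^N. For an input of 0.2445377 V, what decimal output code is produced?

Range = 0.65 − (0.13) = 0.52 V. LSB = 0.52 V / 2^15 ≈ 15.87 µV.
V_in − V_min = 0.2445377 − (0.13) = 0.1145377 V.
Divide by LSB: 0.1145377 × 32768/0.52 = 7217.6372.
Truncating gives code 7217.

7217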